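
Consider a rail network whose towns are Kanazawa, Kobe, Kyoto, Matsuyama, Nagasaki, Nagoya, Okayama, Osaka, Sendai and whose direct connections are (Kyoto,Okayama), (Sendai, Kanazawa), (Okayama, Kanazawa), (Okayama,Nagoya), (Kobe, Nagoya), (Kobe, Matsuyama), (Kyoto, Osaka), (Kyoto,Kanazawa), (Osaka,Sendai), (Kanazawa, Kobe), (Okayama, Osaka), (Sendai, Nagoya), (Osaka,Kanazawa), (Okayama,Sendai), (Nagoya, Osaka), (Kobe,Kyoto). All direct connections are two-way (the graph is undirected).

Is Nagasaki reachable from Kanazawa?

No

Explore from Kanazawa.
Distance 1: reach Kobe, Kyoto, Okayama, Osaka, Sendai.
Distance 2: reach Matsuyama, Nagoya.
The search is exhausted without reaching Nagasaki; it lies in a different component.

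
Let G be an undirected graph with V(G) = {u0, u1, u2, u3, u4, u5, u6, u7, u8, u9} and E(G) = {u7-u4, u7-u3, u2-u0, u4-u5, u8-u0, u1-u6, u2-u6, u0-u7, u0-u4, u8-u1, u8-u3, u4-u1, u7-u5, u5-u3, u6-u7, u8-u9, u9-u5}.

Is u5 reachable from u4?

Explore from u4.
Distance 1: reach u0, u1, u5, u7.
Found u5.

Yes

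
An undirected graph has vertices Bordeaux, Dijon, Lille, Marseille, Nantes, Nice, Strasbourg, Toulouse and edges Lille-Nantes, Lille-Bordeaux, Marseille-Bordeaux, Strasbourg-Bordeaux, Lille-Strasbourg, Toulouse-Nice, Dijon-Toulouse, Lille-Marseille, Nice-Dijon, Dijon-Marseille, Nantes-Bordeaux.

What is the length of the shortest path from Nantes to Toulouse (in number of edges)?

4

Distance 0: Nantes.
Distance 1: Bordeaux, Lille.
Distance 2: Marseille, Strasbourg.
Distance 3: Dijon.
Distance 4: Nice, Toulouse — contains Toulouse.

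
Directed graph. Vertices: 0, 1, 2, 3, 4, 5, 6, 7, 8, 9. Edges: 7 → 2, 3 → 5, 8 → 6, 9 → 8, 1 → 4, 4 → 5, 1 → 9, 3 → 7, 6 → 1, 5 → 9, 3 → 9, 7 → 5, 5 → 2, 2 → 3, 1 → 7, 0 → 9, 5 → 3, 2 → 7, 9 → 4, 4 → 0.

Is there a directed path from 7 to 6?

Yes

Explore from 7.
Distance 1: reach 2, 5.
Distance 2: reach 3, 9.
Distance 3: reach 4, 8.
Distance 4: reach 0, 6.
Found 6.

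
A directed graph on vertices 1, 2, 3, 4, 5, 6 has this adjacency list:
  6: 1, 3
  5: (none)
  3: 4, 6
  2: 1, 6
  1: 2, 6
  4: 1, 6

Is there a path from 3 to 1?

Explore from 3.
Distance 1: reach 4, 6.
Distance 2: reach 1.
Found 1.

Yes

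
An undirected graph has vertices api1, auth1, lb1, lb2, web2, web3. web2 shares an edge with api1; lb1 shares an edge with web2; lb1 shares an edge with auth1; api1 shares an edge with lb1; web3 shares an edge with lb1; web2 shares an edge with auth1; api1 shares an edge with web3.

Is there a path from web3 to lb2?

Explore from web3.
Distance 1: reach api1, lb1.
Distance 2: reach auth1, web2.
The search is exhausted without reaching lb2; it lies in a different component.

No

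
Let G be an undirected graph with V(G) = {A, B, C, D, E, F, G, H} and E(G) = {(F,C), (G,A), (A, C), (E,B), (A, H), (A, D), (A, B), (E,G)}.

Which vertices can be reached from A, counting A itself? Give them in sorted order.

Start at A.
Its neighbours: B, C, D, G, H.
Then their neighbours: E, F.
Every vertex is now reached.

A, B, C, D, E, F, G, H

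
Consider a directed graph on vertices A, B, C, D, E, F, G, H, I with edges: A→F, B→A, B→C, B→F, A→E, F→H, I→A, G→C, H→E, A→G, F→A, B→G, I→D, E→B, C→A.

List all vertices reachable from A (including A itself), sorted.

Start at A.
Its neighbours: E, F, G.
Then their neighbours: B, C, H.
Nothing further is reachable.

A, B, C, E, F, G, H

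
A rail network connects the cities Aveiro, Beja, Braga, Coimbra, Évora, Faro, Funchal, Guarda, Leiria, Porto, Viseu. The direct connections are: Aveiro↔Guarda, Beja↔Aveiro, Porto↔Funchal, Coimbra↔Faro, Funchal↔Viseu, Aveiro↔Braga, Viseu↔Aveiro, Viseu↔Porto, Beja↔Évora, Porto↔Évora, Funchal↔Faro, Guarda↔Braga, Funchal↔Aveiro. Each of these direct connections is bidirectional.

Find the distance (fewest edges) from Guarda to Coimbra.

Distance 0: Guarda.
Distance 1: Aveiro, Braga.
Distance 2: Beja, Funchal, Viseu.
Distance 3: Évora, Faro, Porto.
Distance 4: Coimbra — contains Coimbra.

4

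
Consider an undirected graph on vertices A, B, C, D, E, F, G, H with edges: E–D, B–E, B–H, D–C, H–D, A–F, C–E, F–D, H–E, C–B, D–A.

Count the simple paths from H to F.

H–B–C–D–A–F
H–B–C–D–F
H–B–C–E–D–A–F
H–B–C–E–D–F
H–B–E–C–D–A–F
H–B–E–C–D–F
H–B–E–D–A–F
H–B–E–D–F
... and 8 more.

16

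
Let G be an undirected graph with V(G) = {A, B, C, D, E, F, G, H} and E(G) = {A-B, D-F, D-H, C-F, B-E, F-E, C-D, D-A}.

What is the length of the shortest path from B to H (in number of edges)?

Distance 0: B.
Distance 1: A, E.
Distance 2: D, F.
Distance 3: C, H — contains H.

3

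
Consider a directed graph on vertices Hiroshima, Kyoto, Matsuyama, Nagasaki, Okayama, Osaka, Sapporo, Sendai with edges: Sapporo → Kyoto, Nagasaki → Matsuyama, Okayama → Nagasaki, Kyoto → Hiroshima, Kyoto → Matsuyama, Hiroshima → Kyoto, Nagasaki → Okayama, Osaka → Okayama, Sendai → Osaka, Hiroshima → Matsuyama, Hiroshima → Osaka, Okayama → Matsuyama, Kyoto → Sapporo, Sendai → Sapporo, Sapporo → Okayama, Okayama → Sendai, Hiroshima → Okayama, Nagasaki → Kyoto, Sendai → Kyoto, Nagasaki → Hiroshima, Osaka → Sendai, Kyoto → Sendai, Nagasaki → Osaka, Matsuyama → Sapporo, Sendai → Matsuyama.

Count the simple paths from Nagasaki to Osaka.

26

Nagasaki→Hiroshima→Kyoto→Matsuyama→Sapporo→Okayama→Sendai→Osaka
Nagasaki→Hiroshima→Kyoto→Sapporo→Okayama→Sendai→Osaka
Nagasaki→Hiroshima→Kyoto→Sendai→Osaka
Nagasaki→Hiroshima→Matsuyama→Sapporo→Kyoto→Sendai→Osaka
Nagasaki→Hiroshima→Matsuyama→Sapporo→Okayama→Sendai→Osaka
Nagasaki→Hiroshima→Okayama→Matsuyama→Sapporo→Kyoto→Sendai→Osaka
Nagasaki→Hiroshima→Okayama→Sendai→Osaka
Nagasaki→Hiroshima→Osaka
... and 18 more.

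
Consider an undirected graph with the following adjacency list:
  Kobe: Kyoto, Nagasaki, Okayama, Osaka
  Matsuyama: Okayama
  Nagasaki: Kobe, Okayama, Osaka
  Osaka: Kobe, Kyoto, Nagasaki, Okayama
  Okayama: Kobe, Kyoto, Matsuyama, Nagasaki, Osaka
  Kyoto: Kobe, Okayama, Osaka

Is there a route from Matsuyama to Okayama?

Explore from Matsuyama.
Distance 1: reach Okayama.
Found Okayama.

Yes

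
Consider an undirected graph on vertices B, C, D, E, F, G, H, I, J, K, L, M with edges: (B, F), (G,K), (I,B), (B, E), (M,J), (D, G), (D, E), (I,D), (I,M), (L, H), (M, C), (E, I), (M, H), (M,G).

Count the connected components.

From B: component {B, C, D, E, F, G, H, I, J, K, L, M}.
That's 1 component.

1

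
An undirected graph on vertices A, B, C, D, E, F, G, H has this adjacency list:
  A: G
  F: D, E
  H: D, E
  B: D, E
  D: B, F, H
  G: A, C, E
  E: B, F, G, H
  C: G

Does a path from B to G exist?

Yes

Explore from B.
Distance 1: reach D, E.
Distance 2: reach F, G, H.
Found G.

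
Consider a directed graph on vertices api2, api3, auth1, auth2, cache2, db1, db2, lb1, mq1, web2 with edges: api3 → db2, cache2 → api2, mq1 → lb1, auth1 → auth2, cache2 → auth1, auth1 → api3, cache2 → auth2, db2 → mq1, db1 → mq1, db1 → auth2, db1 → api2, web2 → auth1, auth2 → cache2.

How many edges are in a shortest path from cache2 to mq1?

Distance 0: cache2.
Distance 1: api2, auth1, auth2.
Distance 2: api3.
Distance 3: db2.
Distance 4: mq1 — contains mq1.

4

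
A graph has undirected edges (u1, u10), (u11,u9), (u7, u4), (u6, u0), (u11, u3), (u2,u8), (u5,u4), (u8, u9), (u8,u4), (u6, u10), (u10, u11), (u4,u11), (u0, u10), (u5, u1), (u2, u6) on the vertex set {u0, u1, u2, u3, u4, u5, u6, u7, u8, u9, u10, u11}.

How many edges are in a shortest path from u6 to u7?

Distance 0: u6.
Distance 1: u0, u2, u10.
Distance 2: u1, u8, u11.
Distance 3: u3, u4, u5, u9.
Distance 4: u7 — contains u7.

4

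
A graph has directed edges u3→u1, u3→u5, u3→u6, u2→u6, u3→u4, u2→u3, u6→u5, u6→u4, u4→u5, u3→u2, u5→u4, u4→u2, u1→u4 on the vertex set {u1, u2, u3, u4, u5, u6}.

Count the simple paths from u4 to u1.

u4→u2→u3→u1

1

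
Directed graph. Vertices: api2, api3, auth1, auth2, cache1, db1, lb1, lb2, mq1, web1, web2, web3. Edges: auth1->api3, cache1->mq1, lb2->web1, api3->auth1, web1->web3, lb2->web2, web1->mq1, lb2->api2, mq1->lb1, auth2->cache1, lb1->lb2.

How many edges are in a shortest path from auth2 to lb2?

Distance 0: auth2.
Distance 1: cache1.
Distance 2: mq1.
Distance 3: lb1.
Distance 4: lb2 — contains lb2.

4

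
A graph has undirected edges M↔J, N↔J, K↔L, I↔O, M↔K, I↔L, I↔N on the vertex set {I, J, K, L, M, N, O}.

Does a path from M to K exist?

Yes

Explore from M.
Distance 1: reach J, K.
Found K.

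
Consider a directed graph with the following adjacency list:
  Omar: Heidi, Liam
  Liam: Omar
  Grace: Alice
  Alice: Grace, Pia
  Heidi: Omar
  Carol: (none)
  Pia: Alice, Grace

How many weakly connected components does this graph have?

From Alice: component {Alice, Grace, Pia}.
From Carol: component {Carol}.
From Heidi: component {Heidi, Liam, Omar}.
That's 3 components.

3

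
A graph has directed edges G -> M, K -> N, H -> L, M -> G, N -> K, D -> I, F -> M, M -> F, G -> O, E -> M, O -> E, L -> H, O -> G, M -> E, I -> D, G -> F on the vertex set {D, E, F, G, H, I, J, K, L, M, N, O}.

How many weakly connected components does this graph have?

From D: component {D, I}.
From E: component {E, F, G, M, O}.
From H: component {H, L}.
From J: component {J}.
From K: component {K, N}.
That's 5 components.

5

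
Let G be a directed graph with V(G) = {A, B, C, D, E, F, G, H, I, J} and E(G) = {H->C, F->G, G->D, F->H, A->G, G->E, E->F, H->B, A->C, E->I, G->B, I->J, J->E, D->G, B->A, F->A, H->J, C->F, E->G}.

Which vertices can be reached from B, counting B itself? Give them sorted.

Start at B.
Its neighbours: A.
Then their neighbours: C, G.
Then next layer: D, E, F.
Then next layer: H, I.
Then next layer: J.
Every vertex is now reached.

A, B, C, D, E, F, G, H, I, J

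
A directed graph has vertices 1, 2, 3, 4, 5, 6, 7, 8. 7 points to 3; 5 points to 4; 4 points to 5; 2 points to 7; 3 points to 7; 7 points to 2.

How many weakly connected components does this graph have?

From 1: component {1}.
From 2: component {2, 3, 7}.
From 4: component {4, 5}.
From 6: component {6}.
From 8: component {8}.
That's 5 components.

5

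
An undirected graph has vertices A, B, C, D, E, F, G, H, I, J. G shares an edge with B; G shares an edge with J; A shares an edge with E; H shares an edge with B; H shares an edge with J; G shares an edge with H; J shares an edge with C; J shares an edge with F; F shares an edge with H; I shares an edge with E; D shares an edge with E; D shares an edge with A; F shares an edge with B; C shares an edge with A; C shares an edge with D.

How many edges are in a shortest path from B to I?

6

Distance 0: B.
Distance 1: F, G, H.
Distance 2: J.
Distance 3: C.
Distance 4: A, D.
Distance 5: E.
Distance 6: I — contains I.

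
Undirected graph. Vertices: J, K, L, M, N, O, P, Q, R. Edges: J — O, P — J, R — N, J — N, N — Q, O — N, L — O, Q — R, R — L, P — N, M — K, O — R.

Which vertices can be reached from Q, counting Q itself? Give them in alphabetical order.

Start at Q.
Its neighbours: N, R.
Then their neighbours: J, L, O, P.
Nothing further is reachable.

J, L, N, O, P, Q, R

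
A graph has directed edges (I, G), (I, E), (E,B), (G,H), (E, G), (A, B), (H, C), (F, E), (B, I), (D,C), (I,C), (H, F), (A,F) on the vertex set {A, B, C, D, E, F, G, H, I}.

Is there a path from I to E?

Yes

Explore from I.
Distance 1: reach C, E, G.
Found E.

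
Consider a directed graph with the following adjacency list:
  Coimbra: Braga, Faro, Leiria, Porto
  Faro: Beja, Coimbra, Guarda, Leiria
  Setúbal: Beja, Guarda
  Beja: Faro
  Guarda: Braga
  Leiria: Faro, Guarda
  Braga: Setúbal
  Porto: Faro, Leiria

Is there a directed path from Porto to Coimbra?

Explore from Porto.
Distance 1: reach Faro, Leiria.
Distance 2: reach Beja, Coimbra, Guarda.
Found Coimbra.

Yes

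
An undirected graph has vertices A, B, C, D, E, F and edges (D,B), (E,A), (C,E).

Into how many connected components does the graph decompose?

3

From A: component {A, C, E}.
From B: component {B, D}.
From F: component {F}.
That's 3 components.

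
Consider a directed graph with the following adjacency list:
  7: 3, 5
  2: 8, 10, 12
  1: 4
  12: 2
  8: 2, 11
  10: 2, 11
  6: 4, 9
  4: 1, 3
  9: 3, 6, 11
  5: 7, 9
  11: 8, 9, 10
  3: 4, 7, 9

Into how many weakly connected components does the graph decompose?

From 1: component {1, 2, 3, 4, 5, 6, 7, 8, 9, 10, 11, 12}.
That's 1 component.

1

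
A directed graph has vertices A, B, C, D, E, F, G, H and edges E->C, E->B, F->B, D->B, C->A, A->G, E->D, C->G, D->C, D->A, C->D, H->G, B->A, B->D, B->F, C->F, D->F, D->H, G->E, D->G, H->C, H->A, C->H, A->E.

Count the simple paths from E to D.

4

E→B→D
E→C→D
E→C→F→B→D
E→D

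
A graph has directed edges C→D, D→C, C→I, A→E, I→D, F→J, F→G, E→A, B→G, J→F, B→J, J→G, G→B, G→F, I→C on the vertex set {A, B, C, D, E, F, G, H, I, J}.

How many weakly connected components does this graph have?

From A: component {A, E}.
From B: component {B, F, G, J}.
From C: component {C, D, I}.
From H: component {H}.
That's 4 components.

4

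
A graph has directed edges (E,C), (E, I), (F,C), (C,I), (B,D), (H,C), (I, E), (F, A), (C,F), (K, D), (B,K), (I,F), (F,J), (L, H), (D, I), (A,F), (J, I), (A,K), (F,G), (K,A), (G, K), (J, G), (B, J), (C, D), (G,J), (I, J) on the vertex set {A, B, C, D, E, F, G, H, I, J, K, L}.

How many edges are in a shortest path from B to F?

Distance 0: B.
Distance 1: D, J, K.
Distance 2: A, G, I.
Distance 3: E, F — contains F.

3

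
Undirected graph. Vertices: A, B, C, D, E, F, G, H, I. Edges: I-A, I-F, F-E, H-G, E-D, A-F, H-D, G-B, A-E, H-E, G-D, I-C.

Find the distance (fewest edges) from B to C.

6

Distance 0: B.
Distance 1: G.
Distance 2: D, H.
Distance 3: E.
Distance 4: A, F.
Distance 5: I.
Distance 6: C — contains C.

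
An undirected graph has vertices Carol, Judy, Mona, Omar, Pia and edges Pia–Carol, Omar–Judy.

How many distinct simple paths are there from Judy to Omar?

1

Judy–Omar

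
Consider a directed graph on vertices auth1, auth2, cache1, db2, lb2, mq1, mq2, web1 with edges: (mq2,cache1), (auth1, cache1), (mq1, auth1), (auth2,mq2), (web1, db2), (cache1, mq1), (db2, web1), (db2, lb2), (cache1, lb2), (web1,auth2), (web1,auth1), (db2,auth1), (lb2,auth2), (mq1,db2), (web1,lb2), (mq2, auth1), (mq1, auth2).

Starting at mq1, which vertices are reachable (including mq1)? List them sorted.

Start at mq1.
Its neighbours: auth1, auth2, db2.
Then their neighbours: cache1, lb2, mq2, web1.
Every vertex is now reached.

auth1, auth2, cache1, db2, lb2, mq1, mq2, web1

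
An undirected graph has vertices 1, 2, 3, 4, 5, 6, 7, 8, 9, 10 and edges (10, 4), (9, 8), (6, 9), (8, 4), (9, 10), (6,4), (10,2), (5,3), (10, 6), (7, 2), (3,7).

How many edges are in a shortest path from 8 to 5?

Distance 0: 8.
Distance 1: 4, 9.
Distance 2: 6, 10.
Distance 3: 2.
Distance 4: 7.
Distance 5: 3.
Distance 6: 5 — contains 5.

6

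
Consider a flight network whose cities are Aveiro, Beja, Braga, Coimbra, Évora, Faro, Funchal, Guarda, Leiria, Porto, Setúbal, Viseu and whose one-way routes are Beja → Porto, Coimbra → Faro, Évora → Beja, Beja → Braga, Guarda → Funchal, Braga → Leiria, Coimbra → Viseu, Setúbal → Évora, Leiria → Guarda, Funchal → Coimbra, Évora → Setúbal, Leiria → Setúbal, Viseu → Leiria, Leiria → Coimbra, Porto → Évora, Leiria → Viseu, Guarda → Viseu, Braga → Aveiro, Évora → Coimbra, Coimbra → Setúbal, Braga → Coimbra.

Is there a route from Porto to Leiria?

Yes

Explore from Porto.
Distance 1: reach Évora.
Distance 2: reach Beja, Coimbra, Setúbal.
Distance 3: reach Braga, Faro, Viseu.
Distance 4: reach Aveiro, Leiria.
Found Leiria.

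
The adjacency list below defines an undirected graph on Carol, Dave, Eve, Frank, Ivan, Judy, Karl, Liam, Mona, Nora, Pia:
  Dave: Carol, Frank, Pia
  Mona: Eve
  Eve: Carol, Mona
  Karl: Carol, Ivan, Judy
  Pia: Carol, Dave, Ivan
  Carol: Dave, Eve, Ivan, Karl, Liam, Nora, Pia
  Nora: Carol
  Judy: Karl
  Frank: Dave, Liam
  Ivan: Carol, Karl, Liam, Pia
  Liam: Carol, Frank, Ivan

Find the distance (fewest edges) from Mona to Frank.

Distance 0: Mona.
Distance 1: Eve.
Distance 2: Carol.
Distance 3: Dave, Ivan, Karl, Liam, Nora, Pia.
Distance 4: Frank, Judy — contains Frank.

4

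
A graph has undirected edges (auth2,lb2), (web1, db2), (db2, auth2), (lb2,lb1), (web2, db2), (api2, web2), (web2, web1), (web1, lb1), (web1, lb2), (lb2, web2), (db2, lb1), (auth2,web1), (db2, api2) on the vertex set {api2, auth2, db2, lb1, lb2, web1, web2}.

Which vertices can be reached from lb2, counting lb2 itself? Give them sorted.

api2, auth2, db2, lb1, lb2, web1, web2

Start at lb2.
Its neighbours: auth2, lb1, web1, web2.
Then their neighbours: api2, db2.
Every vertex is now reached.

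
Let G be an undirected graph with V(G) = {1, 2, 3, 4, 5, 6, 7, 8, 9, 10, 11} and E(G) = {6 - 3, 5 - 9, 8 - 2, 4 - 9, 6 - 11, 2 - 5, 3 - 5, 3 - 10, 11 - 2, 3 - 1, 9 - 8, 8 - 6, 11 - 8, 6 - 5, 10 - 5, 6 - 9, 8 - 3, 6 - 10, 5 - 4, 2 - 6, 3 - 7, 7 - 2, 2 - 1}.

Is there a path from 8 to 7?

Yes

Explore from 8.
Distance 1: reach 2, 3, 6, 9, 11.
Distance 2: reach 1, 4, 5, 7, 10.
Found 7.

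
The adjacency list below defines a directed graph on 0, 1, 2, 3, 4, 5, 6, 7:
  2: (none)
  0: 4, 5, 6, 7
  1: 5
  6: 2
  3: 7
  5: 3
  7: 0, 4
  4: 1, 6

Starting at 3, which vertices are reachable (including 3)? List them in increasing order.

Start at 3.
Its neighbours: 7.
Then their neighbours: 0, 4.
Then next layer: 1, 5, 6.
Then next layer: 2.
Every vertex is now reached.

0, 1, 2, 3, 4, 5, 6, 7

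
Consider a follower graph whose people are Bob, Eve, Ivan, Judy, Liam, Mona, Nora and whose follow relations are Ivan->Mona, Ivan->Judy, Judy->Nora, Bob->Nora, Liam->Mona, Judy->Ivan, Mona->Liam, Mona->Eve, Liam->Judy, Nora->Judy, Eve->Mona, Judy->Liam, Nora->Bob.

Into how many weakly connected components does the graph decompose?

From Bob: component {Bob, Eve, Ivan, Judy, Liam, Mona, Nora}.
That's 1 component.

1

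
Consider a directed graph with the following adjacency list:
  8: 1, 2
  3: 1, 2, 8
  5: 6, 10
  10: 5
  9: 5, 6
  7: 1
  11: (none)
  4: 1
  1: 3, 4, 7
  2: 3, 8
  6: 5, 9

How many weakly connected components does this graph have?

From 1: component {1, 2, 3, 4, 7, 8}.
From 5: component {5, 6, 9, 10}.
From 11: component {11}.
That's 3 components.

3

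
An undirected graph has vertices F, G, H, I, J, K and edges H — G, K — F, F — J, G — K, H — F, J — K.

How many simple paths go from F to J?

F–H–G–K–J
F–J
F–K–J

3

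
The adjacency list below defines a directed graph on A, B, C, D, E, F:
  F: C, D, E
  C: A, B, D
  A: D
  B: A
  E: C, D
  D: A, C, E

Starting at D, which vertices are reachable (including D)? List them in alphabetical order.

Start at D.
Its neighbours: A, C, E.
Then their neighbours: B.
Nothing further is reachable.

A, B, C, D, E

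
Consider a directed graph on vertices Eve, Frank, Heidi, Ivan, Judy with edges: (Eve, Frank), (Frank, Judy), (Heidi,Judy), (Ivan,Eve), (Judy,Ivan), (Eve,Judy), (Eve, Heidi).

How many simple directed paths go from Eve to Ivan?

3

Eve→Frank→Judy→Ivan
Eve→Heidi→Judy→Ivan
Eve→Judy→Ivan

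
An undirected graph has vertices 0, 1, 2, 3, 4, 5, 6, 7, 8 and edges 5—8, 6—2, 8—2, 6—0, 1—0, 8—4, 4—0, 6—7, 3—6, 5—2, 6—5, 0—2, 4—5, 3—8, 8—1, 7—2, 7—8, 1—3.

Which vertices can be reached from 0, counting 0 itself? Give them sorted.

Start at 0.
Its neighbours: 1, 2, 4, 6.
Then their neighbours: 3, 5, 7, 8.
Every vertex is now reached.

0, 1, 2, 3, 4, 5, 6, 7, 8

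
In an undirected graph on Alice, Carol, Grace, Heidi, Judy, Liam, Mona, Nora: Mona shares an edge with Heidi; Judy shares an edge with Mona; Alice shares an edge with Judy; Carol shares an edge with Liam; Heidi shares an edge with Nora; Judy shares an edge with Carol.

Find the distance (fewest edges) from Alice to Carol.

2

Distance 0: Alice.
Distance 1: Judy.
Distance 2: Carol, Mona — contains Carol.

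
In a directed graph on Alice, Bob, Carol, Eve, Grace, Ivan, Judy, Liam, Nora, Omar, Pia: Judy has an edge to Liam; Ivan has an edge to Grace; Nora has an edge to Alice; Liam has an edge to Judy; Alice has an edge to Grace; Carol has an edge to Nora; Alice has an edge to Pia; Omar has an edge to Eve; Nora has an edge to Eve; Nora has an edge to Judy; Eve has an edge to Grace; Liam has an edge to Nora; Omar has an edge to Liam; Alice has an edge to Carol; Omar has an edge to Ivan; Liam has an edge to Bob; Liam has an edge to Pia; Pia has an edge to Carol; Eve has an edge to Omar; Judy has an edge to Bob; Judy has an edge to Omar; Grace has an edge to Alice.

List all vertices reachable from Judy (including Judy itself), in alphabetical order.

Alice, Bob, Carol, Eve, Grace, Ivan, Judy, Liam, Nora, Omar, Pia

Start at Judy.
Its neighbours: Bob, Liam, Omar.
Then their neighbours: Eve, Ivan, Nora, Pia.
Then next layer: Alice, Carol, Grace.
Every vertex is now reached.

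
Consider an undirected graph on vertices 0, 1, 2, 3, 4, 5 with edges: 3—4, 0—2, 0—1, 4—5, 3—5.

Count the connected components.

2

From 0: component {0, 1, 2}.
From 3: component {3, 4, 5}.
That's 2 components.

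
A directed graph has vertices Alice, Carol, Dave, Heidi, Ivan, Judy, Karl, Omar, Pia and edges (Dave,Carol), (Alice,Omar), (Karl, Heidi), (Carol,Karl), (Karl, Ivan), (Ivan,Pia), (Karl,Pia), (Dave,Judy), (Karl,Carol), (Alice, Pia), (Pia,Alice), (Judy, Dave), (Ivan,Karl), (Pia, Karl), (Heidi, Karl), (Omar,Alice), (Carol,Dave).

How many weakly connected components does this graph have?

From Alice: component {Alice, Carol, Dave, Heidi, Ivan, Judy, Karl, Omar, Pia}.
That's 1 component.

1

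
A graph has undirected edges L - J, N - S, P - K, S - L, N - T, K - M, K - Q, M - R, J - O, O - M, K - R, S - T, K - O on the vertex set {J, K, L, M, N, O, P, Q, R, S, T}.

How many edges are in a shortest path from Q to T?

6

Distance 0: Q.
Distance 1: K.
Distance 2: M, O, P, R.
Distance 3: J.
Distance 4: L.
Distance 5: S.
Distance 6: N, T — contains T.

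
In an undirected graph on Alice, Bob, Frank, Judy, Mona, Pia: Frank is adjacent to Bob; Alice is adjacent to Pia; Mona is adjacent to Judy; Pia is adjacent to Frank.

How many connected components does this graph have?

From Alice: component {Alice, Bob, Frank, Pia}.
From Judy: component {Judy, Mona}.
That's 2 components.

2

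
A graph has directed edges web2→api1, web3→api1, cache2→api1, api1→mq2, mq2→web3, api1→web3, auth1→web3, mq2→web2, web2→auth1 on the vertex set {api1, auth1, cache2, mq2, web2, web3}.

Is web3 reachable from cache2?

Yes

Explore from cache2.
Distance 1: reach api1.
Distance 2: reach mq2, web3.
Found web3.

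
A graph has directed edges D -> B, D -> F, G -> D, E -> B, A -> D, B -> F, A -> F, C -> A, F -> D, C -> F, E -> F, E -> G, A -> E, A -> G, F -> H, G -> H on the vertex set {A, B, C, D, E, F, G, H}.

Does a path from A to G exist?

Yes

Explore from A.
Distance 1: reach D, E, F, G.
Found G.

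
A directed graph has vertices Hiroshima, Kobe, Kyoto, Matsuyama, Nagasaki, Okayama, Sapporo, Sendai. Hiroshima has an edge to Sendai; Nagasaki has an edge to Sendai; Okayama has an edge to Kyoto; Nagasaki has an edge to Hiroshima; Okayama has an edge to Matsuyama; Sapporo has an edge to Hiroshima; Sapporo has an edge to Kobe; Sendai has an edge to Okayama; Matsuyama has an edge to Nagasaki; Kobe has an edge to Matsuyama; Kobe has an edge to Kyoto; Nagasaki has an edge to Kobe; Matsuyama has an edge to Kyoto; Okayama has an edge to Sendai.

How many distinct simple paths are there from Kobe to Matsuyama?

1

Kobe→Matsuyama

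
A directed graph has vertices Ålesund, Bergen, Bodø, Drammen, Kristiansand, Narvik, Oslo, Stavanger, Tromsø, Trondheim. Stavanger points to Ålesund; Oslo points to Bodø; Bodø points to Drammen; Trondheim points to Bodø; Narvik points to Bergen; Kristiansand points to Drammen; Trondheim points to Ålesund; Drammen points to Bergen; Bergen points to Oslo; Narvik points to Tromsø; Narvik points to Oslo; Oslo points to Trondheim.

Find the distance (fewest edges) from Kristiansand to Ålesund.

Distance 0: Kristiansand.
Distance 1: Drammen.
Distance 2: Bergen.
Distance 3: Oslo.
Distance 4: Bodø, Trondheim.
Distance 5: Ålesund — contains Ålesund.

5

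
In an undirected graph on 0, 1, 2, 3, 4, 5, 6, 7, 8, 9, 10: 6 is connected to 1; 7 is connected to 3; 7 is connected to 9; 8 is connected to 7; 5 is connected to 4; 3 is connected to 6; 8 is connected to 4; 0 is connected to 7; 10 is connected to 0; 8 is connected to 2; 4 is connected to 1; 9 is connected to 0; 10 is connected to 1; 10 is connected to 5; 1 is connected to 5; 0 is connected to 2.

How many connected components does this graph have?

From 0: component {0, 1, 2, 3, 4, 5, 6, 7, 8, 9, 10}.
That's 1 component.

1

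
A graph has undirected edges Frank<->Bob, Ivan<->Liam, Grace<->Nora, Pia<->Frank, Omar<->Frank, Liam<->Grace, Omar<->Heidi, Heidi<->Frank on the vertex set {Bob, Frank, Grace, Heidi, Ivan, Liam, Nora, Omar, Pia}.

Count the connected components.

From Bob: component {Bob, Frank, Heidi, Omar, Pia}.
From Grace: component {Grace, Ivan, Liam, Nora}.
That's 2 components.

2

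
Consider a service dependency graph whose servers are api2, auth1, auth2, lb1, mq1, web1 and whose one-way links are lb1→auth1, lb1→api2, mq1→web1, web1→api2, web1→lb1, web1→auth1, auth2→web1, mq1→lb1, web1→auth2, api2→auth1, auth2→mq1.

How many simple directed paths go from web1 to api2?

web1→api2
web1→auth2→mq1→lb1→api2
web1→lb1→api2

3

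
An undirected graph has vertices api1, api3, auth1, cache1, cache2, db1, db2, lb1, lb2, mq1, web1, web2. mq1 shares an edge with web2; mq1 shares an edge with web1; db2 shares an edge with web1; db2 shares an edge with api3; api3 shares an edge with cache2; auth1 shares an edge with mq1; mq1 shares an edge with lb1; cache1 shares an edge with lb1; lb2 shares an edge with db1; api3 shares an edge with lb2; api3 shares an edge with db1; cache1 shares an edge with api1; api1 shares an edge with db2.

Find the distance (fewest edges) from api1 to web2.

4

Distance 0: api1.
Distance 1: cache1, db2.
Distance 2: api3, lb1, web1.
Distance 3: cache2, db1, lb2, mq1.
Distance 4: auth1, web2 — contains web2.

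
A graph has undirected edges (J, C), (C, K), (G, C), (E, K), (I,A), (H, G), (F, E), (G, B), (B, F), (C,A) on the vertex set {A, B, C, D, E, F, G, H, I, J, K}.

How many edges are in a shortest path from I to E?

4

Distance 0: I.
Distance 1: A.
Distance 2: C.
Distance 3: G, J, K.
Distance 4: B, E, H — contains E.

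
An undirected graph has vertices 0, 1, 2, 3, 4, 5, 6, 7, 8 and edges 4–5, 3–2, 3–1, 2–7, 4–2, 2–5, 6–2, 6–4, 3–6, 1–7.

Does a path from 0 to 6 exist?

No

0 has no edges, so nothing is reachable from it.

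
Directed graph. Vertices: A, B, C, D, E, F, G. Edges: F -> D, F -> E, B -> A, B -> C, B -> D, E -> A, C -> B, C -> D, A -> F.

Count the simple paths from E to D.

E→A→F→D

1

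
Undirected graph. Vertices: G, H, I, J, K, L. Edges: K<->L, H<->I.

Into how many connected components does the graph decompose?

From G: component {G}.
From H: component {H, I}.
From J: component {J}.
From K: component {K, L}.
That's 4 components.

4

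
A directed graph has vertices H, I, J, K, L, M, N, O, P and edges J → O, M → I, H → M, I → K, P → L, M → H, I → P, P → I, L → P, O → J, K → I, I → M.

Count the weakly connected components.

From H: component {H, I, K, L, M, P}.
From J: component {J, O}.
From N: component {N}.
That's 3 components.

3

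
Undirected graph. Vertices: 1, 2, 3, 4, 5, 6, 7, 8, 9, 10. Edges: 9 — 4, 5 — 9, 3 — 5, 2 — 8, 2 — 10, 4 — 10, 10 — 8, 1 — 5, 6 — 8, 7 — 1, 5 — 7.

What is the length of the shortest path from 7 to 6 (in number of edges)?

Distance 0: 7.
Distance 1: 1, 5.
Distance 2: 3, 9.
Distance 3: 4.
Distance 4: 10.
Distance 5: 2, 8.
Distance 6: 6 — contains 6.

6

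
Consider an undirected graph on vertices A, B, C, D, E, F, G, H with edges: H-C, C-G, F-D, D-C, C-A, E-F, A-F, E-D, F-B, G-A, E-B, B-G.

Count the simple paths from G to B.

G–A–C–D–E–B
G–A–C–D–E–F–B
G–A–C–D–F–B
G–A–C–D–F–E–B
G–A–F–B
G–A–F–D–E–B
G–A–F–E–B
G–B
G–C–A–F–B
G–C–A–F–D–E–B
G–C–A–F–E–B
G–C–D–E–B
G–C–D–E–F–B
G–C–D–F–B
G–C–D–F–E–B

15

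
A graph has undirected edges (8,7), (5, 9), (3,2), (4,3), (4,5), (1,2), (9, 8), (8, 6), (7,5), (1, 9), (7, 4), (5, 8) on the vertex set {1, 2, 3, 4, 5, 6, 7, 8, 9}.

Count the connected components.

From 1: component {1, 2, 3, 4, 5, 6, 7, 8, 9}.
That's 1 component.

1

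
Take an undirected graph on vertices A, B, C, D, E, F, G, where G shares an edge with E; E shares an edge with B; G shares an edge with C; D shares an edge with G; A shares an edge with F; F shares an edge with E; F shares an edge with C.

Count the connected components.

From A: component {A, B, C, D, E, F, G}.
That's 1 component.

1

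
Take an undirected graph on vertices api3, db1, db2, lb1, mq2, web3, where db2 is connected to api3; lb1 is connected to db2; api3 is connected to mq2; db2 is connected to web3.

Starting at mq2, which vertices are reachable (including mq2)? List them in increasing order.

api3, db2, lb1, mq2, web3

Start at mq2.
Its neighbours: api3.
Then their neighbours: db2.
Then next layer: lb1, web3.
Nothing further is reachable.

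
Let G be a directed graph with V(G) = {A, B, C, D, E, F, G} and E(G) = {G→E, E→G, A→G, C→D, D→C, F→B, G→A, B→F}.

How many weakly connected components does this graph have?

3

From A: component {A, E, G}.
From B: component {B, F}.
From C: component {C, D}.
That's 3 components.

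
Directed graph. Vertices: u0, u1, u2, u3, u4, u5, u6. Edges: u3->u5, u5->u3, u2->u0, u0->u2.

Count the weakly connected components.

5

From u0: component {u0, u2}.
From u1: component {u1}.
From u3: component {u3, u5}.
From u4: component {u4}.
From u6: component {u6}.
That's 5 components.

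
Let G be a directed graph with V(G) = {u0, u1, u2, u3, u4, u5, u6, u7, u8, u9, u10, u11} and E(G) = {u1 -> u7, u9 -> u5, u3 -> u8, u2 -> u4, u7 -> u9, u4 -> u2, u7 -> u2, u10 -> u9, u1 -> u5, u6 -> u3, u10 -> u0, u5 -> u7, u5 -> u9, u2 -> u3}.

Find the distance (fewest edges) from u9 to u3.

4

Distance 0: u9.
Distance 1: u5.
Distance 2: u7.
Distance 3: u2.
Distance 4: u3, u4 — contains u3.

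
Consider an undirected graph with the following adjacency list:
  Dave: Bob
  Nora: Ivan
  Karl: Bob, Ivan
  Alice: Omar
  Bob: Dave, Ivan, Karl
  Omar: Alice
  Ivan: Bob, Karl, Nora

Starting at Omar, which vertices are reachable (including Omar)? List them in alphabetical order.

Alice, Omar

Start at Omar.
Its neighbours: Alice.
Nothing further is reachable.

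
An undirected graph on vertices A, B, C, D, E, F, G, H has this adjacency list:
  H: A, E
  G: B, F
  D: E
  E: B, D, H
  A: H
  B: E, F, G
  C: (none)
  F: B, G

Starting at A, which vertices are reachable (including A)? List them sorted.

Start at A.
Its neighbours: H.
Then their neighbours: E.
Then next layer: B, D.
Then next layer: F, G.
Nothing further is reachable.

A, B, D, E, F, G, H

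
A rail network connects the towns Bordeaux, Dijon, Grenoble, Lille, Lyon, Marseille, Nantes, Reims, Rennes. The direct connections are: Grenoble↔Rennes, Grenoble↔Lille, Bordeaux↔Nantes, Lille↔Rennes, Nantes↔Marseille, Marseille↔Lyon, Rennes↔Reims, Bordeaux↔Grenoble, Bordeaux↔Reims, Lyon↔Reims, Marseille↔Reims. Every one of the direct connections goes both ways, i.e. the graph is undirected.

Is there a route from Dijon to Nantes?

No

Dijon has no edges, so nothing is reachable from it.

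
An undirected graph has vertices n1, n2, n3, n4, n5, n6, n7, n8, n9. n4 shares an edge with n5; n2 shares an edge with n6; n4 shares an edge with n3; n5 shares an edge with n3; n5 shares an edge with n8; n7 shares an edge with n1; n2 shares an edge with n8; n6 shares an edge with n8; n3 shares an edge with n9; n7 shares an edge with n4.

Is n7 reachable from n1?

Explore from n1.
Distance 1: reach n7.
Found n7.

Yes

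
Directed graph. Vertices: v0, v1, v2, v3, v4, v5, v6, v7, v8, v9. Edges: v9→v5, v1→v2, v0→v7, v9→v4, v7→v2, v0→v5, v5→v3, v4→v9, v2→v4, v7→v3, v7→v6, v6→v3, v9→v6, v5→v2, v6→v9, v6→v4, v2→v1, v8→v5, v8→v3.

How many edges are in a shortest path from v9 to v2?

2

Distance 0: v9.
Distance 1: v4, v5, v6.
Distance 2: v2, v3 — contains v2.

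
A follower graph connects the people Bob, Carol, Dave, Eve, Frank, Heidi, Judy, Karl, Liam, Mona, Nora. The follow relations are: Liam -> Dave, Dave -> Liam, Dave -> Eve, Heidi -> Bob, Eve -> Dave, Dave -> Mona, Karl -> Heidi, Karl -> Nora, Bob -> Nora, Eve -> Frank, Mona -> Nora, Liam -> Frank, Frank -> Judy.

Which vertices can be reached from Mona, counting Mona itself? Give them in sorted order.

Start at Mona.
Its neighbours: Nora.
Nothing further is reachable.

Mona, Nora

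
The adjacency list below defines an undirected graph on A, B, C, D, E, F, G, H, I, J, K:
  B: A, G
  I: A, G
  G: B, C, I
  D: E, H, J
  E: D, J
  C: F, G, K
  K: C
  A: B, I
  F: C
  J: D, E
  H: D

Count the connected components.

2

From A: component {A, B, C, F, G, I, K}.
From D: component {D, E, H, J}.
That's 2 components.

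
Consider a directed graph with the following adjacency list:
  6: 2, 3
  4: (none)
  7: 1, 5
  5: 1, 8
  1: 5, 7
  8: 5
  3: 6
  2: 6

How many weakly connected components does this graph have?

From 1: component {1, 5, 7, 8}.
From 2: component {2, 3, 6}.
From 4: component {4}.
That's 3 components.

3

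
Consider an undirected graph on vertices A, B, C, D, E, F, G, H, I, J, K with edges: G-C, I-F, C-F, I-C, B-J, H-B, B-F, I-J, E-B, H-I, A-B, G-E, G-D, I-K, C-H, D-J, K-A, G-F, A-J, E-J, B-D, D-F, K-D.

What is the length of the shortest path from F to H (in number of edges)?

2

Distance 0: F.
Distance 1: B, C, D, G, I.
Distance 2: A, E, H, J, K — contains H.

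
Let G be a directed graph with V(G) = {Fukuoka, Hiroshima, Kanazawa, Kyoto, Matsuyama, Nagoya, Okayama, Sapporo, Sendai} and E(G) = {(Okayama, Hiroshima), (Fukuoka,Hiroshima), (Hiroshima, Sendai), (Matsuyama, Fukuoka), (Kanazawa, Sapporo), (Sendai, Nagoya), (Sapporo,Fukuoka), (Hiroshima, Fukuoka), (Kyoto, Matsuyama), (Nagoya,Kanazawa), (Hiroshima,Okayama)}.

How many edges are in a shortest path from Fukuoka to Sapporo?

5

Distance 0: Fukuoka.
Distance 1: Hiroshima.
Distance 2: Okayama, Sendai.
Distance 3: Nagoya.
Distance 4: Kanazawa.
Distance 5: Sapporo — contains Sapporo.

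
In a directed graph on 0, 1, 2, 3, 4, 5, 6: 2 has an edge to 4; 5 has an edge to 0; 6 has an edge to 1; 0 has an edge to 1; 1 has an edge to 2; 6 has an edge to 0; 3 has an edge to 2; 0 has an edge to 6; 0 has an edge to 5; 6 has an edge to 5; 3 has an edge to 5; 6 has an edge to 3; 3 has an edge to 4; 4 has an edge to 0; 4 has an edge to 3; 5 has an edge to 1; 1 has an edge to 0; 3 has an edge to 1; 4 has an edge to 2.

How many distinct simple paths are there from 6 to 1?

12

6→0→1
6→0→5→1
6→1
6→3→1
6→3→2→4→0→1
6→3→2→4→0→5→1
6→3→4→0→1
6→3→4→0→5→1
6→3→5→0→1
6→3→5→1
6→5→0→1
6→5→1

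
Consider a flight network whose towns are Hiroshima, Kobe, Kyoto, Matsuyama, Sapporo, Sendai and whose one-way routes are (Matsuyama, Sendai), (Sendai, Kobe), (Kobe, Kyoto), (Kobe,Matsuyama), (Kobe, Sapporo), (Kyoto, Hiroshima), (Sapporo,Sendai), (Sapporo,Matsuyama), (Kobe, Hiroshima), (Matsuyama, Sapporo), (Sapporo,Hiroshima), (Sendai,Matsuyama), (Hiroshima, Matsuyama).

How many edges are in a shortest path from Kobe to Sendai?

2

Distance 0: Kobe.
Distance 1: Hiroshima, Kyoto, Matsuyama, Sapporo.
Distance 2: Sendai — contains Sendai.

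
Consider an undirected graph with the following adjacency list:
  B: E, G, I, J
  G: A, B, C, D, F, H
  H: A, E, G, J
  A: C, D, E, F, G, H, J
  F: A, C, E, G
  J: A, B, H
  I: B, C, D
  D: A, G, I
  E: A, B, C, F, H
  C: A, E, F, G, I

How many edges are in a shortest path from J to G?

2

Distance 0: J.
Distance 1: A, B, H.
Distance 2: C, D, E, F, G, I — contains G.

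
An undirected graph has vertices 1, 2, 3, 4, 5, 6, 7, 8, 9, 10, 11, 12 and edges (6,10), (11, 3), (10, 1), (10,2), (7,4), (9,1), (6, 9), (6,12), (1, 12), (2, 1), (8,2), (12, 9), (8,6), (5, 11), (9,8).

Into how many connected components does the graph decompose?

From 1: component {1, 2, 6, 8, 9, 10, 12}.
From 3: component {3, 5, 11}.
From 4: component {4, 7}.
That's 3 components.

3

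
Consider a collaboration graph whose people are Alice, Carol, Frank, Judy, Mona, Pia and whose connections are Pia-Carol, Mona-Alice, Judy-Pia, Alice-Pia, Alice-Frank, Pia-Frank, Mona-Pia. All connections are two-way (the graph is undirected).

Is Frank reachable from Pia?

Yes

Explore from Pia.
Distance 1: reach Alice, Carol, Frank, Judy, Mona.
Found Frank.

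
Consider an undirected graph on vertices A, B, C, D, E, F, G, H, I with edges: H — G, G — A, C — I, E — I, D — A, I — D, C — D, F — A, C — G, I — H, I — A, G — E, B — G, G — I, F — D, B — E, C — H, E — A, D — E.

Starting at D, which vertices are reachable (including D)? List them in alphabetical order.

Start at D.
Its neighbours: A, C, E, F, I.
Then their neighbours: B, G, H.
Every vertex is now reached.

A, B, C, D, E, F, G, H, I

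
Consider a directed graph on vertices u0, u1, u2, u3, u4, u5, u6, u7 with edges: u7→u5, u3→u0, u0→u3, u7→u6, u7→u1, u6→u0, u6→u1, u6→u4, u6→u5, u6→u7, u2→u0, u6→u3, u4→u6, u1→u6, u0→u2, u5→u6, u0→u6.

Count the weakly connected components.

From u0: component {u0, u1, u2, u3, u4, u5, u6, u7}.
That's 1 component.

1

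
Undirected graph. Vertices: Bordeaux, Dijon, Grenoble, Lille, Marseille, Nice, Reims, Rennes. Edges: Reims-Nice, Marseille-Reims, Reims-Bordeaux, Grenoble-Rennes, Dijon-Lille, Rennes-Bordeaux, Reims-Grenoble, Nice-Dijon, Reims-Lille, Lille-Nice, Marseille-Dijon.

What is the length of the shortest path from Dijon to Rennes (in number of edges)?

Distance 0: Dijon.
Distance 1: Lille, Marseille, Nice.
Distance 2: Reims.
Distance 3: Bordeaux, Grenoble.
Distance 4: Rennes — contains Rennes.

4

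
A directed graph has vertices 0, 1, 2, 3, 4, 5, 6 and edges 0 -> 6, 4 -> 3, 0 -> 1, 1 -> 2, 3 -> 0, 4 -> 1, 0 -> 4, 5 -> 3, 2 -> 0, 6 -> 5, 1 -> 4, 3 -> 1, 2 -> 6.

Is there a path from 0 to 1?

Explore from 0.
Distance 1: reach 1, 4, 6.
Found 1.

Yes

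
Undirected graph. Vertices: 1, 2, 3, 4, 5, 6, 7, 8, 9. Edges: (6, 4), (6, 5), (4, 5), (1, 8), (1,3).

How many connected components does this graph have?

5

From 1: component {1, 3, 8}.
From 2: component {2}.
From 4: component {4, 5, 6}.
From 7: component {7}.
From 9: component {9}.
That's 5 components.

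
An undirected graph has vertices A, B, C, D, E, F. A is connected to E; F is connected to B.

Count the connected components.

4

From A: component {A, E}.
From B: component {B, F}.
From C: component {C}.
From D: component {D}.
That's 4 components.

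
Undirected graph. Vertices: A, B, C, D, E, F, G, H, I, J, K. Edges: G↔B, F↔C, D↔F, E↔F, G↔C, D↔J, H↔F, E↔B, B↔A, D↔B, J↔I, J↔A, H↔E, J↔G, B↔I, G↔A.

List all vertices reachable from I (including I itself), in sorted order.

A, B, C, D, E, F, G, H, I, J

Start at I.
Its neighbours: B, J.
Then their neighbours: A, D, E, G.
Then next layer: C, F, H.
Nothing further is reachable.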